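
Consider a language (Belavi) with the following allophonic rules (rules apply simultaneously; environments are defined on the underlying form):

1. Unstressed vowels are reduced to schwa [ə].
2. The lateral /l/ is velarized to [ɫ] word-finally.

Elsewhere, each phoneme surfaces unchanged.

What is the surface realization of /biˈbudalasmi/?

Rule 1 applies to /i/ (between /b/ and /b/: in an unstressed syllable) → [ə].
/u/ (between /b/ and /d/) is in the target of rule 1 but the environment (in an unstressed syllable) is not met → [u].
Rule 1 applies to /a/ (between /d/ and /l/: in an unstressed syllable) → [ə].
/l/ (between /a/ and /a/) fails the environment for rule 2, so it stays [l].
/a/ (between /l/ and /s/): in an unstressed syllable, so rule 1 applies → [ə].
/i/ meets the environment for rule 1 (in an unstressed syllable) → [ə].

[bəˈbudələsmə]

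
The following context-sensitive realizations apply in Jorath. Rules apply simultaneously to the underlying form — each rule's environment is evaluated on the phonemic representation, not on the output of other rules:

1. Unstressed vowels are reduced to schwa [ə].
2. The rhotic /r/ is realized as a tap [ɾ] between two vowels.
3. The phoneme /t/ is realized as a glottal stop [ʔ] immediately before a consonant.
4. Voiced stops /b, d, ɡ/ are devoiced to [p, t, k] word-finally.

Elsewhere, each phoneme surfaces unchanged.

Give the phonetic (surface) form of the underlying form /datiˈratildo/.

/d/ (word-initial) is in the target of rule 4 but the environment (word-finally) is not met → [d].
/a/ (between /d/ and /t/): in an unstressed syllable, so rule 1 applies → [ə].
/t/ (between /a/ and /i/) is in the target of rule 3 but the environment (immediately before a consonant) is not met → [t].
Rule 1 applies to /i/ (between /t/ and /r/: in an unstressed syllable) → [ə].
/r/ — between /i/ and /a/, between two vowels — surfaces as [ɾ] (rule 2).
/a/ (between /r/ and /t/): rule 1 targets it, but not in an unstressed syllable → unchanged [a].
/t/ (between /a/ and /i/) fails the environment for rule 3, so it stays [t].
/i/ — between /t/ and /l/, in an unstressed syllable — surfaces as [ə] (rule 1).
/l/ (between /i/ and /d/): no rule targets it → [l].
/d/ — between /l/ and /o/; rule 4 does not apply here → [d].
Rule 1 applies to /o/ (word-final: in an unstressed syllable) → [ə].

[dətəˈɾatəldə]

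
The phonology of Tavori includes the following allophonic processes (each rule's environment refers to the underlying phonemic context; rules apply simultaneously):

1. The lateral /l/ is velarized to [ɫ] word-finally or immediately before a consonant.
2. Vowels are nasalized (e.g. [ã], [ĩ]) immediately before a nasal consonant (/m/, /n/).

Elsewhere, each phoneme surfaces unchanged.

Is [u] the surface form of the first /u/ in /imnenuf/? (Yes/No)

/u/ (between /n/ and /f/) is in the target of rule 2 but the environment (before a nasal consonant) is not met → [u].
The actual realization is [u], which matches [u].

Yes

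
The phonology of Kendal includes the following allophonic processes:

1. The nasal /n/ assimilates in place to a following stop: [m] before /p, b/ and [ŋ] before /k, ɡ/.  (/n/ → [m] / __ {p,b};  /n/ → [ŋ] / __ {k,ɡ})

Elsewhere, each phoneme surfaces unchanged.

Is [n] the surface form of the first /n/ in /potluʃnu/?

/n/ (between /ʃ/ and /u/) fails the environment for rule 1, so it stays [n].
The actual realization is [n], which matches [n].

Yes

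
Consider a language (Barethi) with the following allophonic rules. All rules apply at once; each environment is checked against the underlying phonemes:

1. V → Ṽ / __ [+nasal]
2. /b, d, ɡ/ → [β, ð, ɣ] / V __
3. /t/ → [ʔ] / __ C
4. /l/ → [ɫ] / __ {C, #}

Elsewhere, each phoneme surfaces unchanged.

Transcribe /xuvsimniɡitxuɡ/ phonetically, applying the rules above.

/x/ (word-initial) is unaffected → [x].
/u/ (between /x/ and /v/) is in the target of rule 1 but the environment (before a nasal consonant) is not met → [u].
/v/ (between /u/ and /s/) is unaffected → [v].
/s/ (between /v/ and /i/) is unaffected → [s].
/i/ — between /s/ and /m/, before a nasal consonant — surfaces as [ĩ] (rule 1).
/m/ (between /i/ and /n/) is unaffected → [m].
/n/ (between /m/ and /i/): no rule targets it → [n].
/i/ (between /n/ and /ɡ/) fails the environment for rule 1, so it stays [i].
/ɡ/ (between /i/ and /i/): immediately after a vowel, so rule 2 applies → [ɣ].
/i/ (between /ɡ/ and /t/): rule 1 targets it, but not before a nasal consonant → unchanged [i].
/t/ — between /i/ and /x/, immediately before a consonant — surfaces as [ʔ] (rule 3).
/x/ stays [x].
/u/ (between /x/ and /ɡ/) is in the target of rule 1 but the environment (before a nasal consonant) is not met → [u].
/ɡ/ (word-final) occurs immediately after a vowel → [ɣ] by rule 2.

[xuvsĩmniɣiʔxuɣ]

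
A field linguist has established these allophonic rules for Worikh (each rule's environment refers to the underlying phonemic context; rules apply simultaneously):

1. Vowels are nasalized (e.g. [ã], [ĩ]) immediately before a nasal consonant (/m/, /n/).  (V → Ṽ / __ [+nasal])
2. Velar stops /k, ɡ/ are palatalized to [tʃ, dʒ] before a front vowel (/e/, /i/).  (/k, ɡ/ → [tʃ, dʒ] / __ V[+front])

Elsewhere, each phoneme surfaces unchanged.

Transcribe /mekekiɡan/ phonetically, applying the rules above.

/m/ stays [m].
/e/ (between /m/ and /k/) fails the environment for rule 1, so it stays [e].
/k/ (between /e/ and /e/): before a front vowel, so rule 2 applies → [tʃ].
/e/ (between /k/ and /k/): rule 1 targets it, but not before a nasal consonant → unchanged [e].
/k/ (between /e/ and /i/): before a front vowel, so rule 2 applies → [tʃ].
/i/ (between /k/ and /ɡ/): rule 1 targets it, but not before a nasal consonant → unchanged [i].
/ɡ/ — between /i/ and /a/; rule 2 does not apply here → [ɡ].
/a/ meets the environment for rule 1 (before a nasal consonant) → [ã].
/n/ — not in any rule's target class → [n].

[metʃetʃiɡãn]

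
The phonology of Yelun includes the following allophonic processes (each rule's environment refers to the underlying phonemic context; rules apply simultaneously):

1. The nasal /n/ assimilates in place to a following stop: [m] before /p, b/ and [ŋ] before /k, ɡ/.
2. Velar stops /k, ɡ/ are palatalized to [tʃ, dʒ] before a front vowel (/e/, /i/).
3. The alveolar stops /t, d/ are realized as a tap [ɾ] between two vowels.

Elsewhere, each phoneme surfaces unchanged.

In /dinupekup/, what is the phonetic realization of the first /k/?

[k]

/k/ (between /e/ and /u/) is in the target of rule 2 but the environment (before a front vowel) is not met → [k].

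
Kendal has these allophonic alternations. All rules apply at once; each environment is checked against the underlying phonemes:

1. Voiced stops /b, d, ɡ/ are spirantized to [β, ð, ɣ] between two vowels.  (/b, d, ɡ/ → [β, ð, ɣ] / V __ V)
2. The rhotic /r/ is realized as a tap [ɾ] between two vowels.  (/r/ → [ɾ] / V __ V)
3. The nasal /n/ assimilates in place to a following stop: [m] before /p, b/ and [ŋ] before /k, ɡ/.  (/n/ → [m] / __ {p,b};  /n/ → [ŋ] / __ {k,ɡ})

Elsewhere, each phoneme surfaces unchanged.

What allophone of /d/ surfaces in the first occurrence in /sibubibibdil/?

/d/ (between /b/ and /i/) fails the environment for rule 1, so it stays [d].

[d]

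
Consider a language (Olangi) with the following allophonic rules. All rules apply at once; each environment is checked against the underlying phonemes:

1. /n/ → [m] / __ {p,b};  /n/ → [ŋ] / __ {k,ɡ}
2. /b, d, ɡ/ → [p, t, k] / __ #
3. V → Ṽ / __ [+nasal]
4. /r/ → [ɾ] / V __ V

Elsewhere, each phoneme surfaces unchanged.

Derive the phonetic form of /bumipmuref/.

[bũmipmuɾef]

/b/ (word-initial) is in the target of rule 2 but the environment (word-finally) is not met → [b].
Rule 3 applies to /u/ (between /b/ and /m/: before a nasal consonant) → [ũ].
/i/ (between /m/ and /p/): rule 3 targets it, but not before a nasal consonant → unchanged [i].
/u/ (between /m/ and /r/): rule 3 targets it, but not before a nasal consonant → unchanged [u].
/r/ — between /u/ and /e/, between two vowels — surfaces as [ɾ] (rule 4).
/e/ — between /r/ and /f/; rule 3 does not apply here → [e].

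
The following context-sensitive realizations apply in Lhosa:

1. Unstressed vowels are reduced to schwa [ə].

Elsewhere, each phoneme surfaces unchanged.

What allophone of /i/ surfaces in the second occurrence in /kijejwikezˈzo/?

/i/ (between /w/ and /k/): in an unstressed syllable, so rule 1 applies → [ə].

[ə]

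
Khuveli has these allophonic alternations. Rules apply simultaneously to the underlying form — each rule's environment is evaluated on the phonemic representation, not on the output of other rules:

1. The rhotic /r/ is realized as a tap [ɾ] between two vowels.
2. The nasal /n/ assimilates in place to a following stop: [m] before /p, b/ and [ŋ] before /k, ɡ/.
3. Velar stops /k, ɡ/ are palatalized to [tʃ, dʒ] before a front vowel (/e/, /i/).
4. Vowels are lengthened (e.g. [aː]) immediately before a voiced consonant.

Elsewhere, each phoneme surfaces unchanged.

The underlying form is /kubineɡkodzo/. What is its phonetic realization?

[kuːbiːneːɡkoːdzo]

/k/ — word-initial; rule 3 does not apply here → [k].
Rule 4 applies to /u/ (between /k/ and /b/: before a voiced consonant) → [uː].
/b/ stays [b].
/i/ (between /b/ and /n/): before a voiced consonant, so rule 4 applies → [iː].
/n/ — between /i/ and /e/; rule 2 does not apply here → [n].
Rule 4 applies to /e/ (between /n/ and /ɡ/: before a voiced consonant) → [eː].
/ɡ/ (between /e/ and /k/) fails the environment for rule 3, so it stays [ɡ].
/k/ (between /ɡ/ and /o/) fails the environment for rule 3, so it stays [k].
Rule 4 applies to /o/ (between /k/ and /d/: before a voiced consonant) → [oː].
/d/ stays [d].
/z/ stays [z].
/o/ — word-final; rule 4 does not apply here → [o].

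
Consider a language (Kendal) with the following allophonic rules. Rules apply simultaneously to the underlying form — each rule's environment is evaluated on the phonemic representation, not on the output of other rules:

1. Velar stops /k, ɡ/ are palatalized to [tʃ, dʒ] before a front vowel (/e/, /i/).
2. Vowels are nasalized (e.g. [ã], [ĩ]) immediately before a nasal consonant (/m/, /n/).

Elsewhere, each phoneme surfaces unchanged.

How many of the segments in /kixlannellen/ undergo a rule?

3

Segments that undergo a rule: /k/ → [tʃ] (rule 1); /a/ → [ã] (rule 2); /e/ → [ẽ] (rule 2).
All other segments surface unchanged.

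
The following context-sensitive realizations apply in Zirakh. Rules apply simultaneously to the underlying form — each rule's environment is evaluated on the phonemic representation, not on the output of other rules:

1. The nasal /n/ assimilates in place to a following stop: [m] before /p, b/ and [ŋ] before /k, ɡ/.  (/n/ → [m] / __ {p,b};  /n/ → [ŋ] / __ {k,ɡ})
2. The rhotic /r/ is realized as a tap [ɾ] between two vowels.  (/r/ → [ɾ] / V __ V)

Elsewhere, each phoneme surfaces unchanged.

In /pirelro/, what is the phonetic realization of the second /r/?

/r/ (between /l/ and /o/): rule 2 targets it, but not between two vowels → unchanged [r].

[r]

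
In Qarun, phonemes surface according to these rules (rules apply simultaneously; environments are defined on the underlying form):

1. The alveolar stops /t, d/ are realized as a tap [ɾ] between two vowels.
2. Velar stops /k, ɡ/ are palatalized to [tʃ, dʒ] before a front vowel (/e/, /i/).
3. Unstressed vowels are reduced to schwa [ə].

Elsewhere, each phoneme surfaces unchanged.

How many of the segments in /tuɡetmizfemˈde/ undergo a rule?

5

Segments that undergo a rule: /u/ → [ə] (rule 3); /ɡ/ → [dʒ] (rule 2); /e/ → [ə] (rule 3); /i/ → [ə] (rule 3); /e/ → [ə] (rule 3).
All other segments surface unchanged.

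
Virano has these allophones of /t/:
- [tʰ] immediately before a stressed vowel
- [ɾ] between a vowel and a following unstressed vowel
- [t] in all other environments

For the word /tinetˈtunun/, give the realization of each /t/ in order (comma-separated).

Occurrence 1 (position 1): no conditioning environment matches → elsewhere allophone [t].
Occurrence 2 (position 5): no conditioning environment matches → elsewhere allophone [t].
Occurrence 3 (position 6): immediately before a stressed vowel → [tʰ].

[t], [t], [tʰ]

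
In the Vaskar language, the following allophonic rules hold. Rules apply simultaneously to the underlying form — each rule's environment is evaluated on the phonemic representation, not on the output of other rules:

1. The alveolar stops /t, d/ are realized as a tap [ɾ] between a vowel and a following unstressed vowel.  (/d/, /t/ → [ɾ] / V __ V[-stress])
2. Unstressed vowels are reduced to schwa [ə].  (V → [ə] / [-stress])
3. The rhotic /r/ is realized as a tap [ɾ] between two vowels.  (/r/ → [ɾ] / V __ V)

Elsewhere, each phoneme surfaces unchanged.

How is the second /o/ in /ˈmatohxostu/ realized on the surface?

[ə]

/o/ (between /x/ and /s/): in an unstressed syllable, so rule 2 applies → [ə].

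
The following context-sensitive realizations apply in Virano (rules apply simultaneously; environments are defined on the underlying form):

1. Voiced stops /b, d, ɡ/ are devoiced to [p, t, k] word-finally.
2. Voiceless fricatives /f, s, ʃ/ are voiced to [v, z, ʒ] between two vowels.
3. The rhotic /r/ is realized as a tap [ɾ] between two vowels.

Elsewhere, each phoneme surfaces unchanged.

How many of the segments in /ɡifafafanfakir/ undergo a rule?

3

Segments that undergo a rule: /f/ → [v] (rule 2); /f/ → [v] (rule 2); /f/ → [v] (rule 2).
All other segments surface unchanged.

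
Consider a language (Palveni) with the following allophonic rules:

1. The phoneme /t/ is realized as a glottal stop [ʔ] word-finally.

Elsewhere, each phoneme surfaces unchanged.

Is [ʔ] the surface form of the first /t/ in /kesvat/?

/t/ meets the environment for rule 1 (word-finally) → [ʔ].
The actual realization is [ʔ], which matches [ʔ].

Yes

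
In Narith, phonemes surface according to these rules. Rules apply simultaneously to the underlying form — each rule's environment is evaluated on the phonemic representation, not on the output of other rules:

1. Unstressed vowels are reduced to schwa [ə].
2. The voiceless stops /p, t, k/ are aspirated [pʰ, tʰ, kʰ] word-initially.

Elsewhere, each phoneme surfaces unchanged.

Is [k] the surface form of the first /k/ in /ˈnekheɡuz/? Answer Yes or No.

/k/ — between /e/ and /h/; rule 2 does not apply here → [k].
The actual realization is [k], which matches [k].

Yes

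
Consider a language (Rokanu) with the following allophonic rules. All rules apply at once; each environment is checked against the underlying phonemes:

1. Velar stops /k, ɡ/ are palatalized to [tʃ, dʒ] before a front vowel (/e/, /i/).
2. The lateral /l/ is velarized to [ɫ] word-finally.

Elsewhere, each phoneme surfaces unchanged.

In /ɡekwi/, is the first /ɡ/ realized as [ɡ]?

/ɡ/ meets the environment for rule 1 (before a front vowel) → [dʒ].
The actual realization is [dʒ], not [ɡ].

No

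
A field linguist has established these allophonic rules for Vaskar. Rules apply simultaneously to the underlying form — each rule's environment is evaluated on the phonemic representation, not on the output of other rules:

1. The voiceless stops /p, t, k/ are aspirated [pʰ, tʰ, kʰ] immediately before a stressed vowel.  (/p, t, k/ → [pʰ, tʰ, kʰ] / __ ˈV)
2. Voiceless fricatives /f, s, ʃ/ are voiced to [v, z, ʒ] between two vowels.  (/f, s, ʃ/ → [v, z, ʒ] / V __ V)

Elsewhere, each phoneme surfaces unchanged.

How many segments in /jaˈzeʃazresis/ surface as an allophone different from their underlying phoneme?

Segments that undergo a rule: /ʃ/ → [ʒ] (rule 2); /s/ → [z] (rule 2).
All other segments surface unchanged.

2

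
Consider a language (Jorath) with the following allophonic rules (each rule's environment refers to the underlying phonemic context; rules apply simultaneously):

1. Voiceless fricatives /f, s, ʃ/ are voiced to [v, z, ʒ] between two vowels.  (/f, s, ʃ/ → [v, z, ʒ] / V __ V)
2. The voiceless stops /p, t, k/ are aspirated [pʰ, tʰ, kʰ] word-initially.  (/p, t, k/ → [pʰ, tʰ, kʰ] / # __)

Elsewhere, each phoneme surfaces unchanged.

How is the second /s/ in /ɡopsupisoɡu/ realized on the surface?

/s/ (between /i/ and /o/): between two vowels, so rule 1 applies → [z].

[z]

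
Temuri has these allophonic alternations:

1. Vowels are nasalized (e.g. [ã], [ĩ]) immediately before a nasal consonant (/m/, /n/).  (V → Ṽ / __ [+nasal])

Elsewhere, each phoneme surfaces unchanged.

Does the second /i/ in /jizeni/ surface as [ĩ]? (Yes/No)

/i/ (word-final) is in the target of rule 1 but the environment (before a nasal consonant) is not met → [i].
The actual realization is [i], not [ĩ].

No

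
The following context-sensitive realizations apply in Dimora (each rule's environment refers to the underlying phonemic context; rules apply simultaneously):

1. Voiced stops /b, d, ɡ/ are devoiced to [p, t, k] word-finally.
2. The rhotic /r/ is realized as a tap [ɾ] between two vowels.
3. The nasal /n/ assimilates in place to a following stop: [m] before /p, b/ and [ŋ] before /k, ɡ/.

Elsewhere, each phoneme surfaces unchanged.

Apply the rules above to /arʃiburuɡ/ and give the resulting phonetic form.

[arʃibuɾuk]

/a/ — not in any rule's target class → [a].
/r/ (between /a/ and /ʃ/) is in the target of rule 2 but the environment (between two vowels) is not met → [r].
/ʃ/ — not in any rule's target class → [ʃ].
/i/ (between /ʃ/ and /b/): no rule targets it → [i].
/b/ — between /i/ and /u/; rule 1 does not apply here → [b].
/u/ — not in any rule's target class → [u].
/r/ meets the environment for rule 2 (between two vowels) → [ɾ].
/u/ — not in any rule's target class → [u].
/ɡ/ (word-final): word-finally, so rule 1 applies → [k].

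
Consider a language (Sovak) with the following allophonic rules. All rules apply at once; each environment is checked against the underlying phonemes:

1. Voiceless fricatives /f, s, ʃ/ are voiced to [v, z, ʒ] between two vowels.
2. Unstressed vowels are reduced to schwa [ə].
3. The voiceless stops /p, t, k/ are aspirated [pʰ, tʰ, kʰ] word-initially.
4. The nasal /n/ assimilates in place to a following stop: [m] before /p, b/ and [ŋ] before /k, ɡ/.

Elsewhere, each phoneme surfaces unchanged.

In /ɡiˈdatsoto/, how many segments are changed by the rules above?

Segments that undergo a rule: /i/ → [ə] (rule 2); /o/ → [ə] (rule 2); /o/ → [ə] (rule 2).
All other segments surface unchanged.

3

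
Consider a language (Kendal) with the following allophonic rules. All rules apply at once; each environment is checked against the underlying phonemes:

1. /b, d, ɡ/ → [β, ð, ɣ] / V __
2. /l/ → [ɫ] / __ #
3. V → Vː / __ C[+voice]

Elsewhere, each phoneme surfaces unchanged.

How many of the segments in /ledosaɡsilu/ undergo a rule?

Segments that undergo a rule: /e/ → [eː] (rule 3); /d/ → [ð] (rule 1); /a/ → [aː] (rule 3); /ɡ/ → [ɣ] (rule 1); /i/ → [iː] (rule 3).
All other segments surface unchanged.

5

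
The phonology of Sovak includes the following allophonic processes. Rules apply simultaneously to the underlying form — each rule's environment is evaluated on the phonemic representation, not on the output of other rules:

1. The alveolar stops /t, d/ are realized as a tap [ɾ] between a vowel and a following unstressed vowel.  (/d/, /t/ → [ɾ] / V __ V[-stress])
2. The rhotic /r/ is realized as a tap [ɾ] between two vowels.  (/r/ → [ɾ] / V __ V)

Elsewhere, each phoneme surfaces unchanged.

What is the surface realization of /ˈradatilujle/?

[ˈraɾaɾilujle]

/r/ (word-initial): rule 2 targets it, but not between two vowels → unchanged [r].
/a/ (between /r/ and /d/): no rule targets it → [a].
/d/ meets the environment for rule 1 (between a vowel and a following unstressed vowel) → [ɾ].
/a/ — not in any rule's target class → [a].
Rule 1 applies to /t/ (between /a/ and /i/: between a vowel and a following unstressed vowel) → [ɾ].
/i/ (between /t/ and /l/) is unaffected → [i].
/l/ stays [l].
/u/ (between /l/ and /j/) is unaffected → [u].
/j/ (between /u/ and /l/) is unaffected → [j].
/l/ (between /j/ and /e/): no rule targets it → [l].
/e/ stays [e].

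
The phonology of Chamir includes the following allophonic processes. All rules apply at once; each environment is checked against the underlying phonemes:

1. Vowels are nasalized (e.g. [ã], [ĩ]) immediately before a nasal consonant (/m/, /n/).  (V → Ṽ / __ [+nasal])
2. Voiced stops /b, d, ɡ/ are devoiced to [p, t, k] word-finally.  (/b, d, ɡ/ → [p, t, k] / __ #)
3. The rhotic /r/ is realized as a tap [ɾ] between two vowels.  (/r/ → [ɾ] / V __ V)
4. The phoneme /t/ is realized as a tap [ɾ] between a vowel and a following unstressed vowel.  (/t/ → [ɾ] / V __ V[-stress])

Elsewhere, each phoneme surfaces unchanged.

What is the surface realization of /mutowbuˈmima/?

/m/ stays [m].
/u/ (between /m/ and /t/): rule 1 targets it, but not before a nasal consonant → unchanged [u].
/t/ — between /u/ and /o/, between a vowel and a following unstressed vowel — surfaces as [ɾ] (rule 4).
/o/ — between /t/ and /w/; rule 1 does not apply here → [o].
/w/ — not in any rule's target class → [w].
/b/ — between /w/ and /u/; rule 2 does not apply here → [b].
/u/ (between /b/ and /m/): before a nasal consonant, so rule 1 applies → [ũ].
/m/ (between /u/ and /i/) is unaffected → [m].
/i/ (between /m/ and /m/) occurs before a nasal consonant → [ĩ] by rule 1.
/m/ (between /i/ and /a/): no rule targets it → [m].
/a/ — word-final; rule 1 does not apply here → [a].

[muɾowbũˈmĩma]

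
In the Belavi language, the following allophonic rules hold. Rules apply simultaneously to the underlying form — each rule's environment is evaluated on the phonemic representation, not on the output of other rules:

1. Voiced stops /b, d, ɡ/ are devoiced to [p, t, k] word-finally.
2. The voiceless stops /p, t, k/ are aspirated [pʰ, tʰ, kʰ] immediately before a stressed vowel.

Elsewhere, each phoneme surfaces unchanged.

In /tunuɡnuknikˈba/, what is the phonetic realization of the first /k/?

/k/ (between /u/ and /n/) fails the environment for rule 2, so it stays [k].

[k]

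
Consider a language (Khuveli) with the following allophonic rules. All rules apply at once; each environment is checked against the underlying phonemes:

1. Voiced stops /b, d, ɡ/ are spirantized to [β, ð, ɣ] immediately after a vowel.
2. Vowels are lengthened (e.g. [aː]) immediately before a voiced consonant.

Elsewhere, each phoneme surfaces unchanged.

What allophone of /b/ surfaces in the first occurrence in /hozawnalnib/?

[β]

/b/ — word-final, immediately after a vowel — surfaces as [β] (rule 1).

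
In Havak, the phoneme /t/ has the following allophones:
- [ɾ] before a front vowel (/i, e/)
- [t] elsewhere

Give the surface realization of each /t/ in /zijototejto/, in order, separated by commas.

[t], [ɾ], [t]

Occurrence 1 (position 5): no conditioning environment matches → elsewhere allophone [t].
Occurrence 2 (position 7): before a front vowel (/i, e/) → [ɾ].
Occurrence 3 (position 10): no conditioning environment matches → elsewhere allophone [t].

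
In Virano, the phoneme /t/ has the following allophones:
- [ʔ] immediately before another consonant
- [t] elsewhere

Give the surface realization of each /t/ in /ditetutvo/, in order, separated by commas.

Occurrence 1 (position 3): no conditioning environment matches → elsewhere allophone [t].
Occurrence 2 (position 5): no conditioning environment matches → elsewhere allophone [t].
Occurrence 3 (position 7): immediately before another consonant → [ʔ].

[t], [t], [ʔ]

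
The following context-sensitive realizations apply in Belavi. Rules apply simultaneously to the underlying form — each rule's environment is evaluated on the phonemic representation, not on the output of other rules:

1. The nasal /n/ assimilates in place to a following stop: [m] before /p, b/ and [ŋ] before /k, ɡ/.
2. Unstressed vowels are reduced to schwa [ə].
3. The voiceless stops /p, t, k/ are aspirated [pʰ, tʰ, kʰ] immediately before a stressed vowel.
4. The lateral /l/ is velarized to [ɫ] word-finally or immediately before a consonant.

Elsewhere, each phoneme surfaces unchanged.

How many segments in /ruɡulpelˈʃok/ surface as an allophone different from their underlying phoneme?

5

Segments that undergo a rule: /u/ → [ə] (rule 2); /u/ → [ə] (rule 2); /l/ → [ɫ] (rule 4); /e/ → [ə] (rule 2); /l/ → [ɫ] (rule 4).
All other segments surface unchanged.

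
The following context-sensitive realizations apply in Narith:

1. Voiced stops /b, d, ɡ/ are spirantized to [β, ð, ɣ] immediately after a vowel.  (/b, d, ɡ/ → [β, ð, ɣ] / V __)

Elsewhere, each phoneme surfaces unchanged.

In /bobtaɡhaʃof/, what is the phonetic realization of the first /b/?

[b]

/b/ — word-initial; rule 1 does not apply here → [b].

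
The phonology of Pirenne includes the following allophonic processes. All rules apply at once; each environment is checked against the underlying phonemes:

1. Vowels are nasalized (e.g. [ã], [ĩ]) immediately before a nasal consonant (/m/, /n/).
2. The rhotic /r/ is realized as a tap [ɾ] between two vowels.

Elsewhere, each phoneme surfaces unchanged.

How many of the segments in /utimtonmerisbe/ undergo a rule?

Segments that undergo a rule: /i/ → [ĩ] (rule 1); /o/ → [õ] (rule 1); /r/ → [ɾ] (rule 2).
All other segments surface unchanged.

3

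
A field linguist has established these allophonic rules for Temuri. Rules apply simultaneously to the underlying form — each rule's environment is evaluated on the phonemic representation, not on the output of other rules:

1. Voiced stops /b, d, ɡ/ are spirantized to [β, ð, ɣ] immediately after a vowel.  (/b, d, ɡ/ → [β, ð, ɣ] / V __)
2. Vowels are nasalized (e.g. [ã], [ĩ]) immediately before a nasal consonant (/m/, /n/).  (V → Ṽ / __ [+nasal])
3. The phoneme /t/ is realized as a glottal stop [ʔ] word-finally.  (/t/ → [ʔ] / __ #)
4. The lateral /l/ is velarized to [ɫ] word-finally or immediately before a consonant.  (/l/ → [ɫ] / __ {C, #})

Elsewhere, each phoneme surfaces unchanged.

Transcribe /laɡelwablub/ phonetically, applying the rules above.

/l/ (word-initial) fails the environment for rule 4, so it stays [l].
/a/ (between /l/ and /ɡ/) fails the environment for rule 2, so it stays [a].
Rule 1 applies to /ɡ/ (between /a/ and /e/: immediately after a vowel) → [ɣ].
/e/ (between /ɡ/ and /l/) is in the target of rule 2 but the environment (before a nasal consonant) is not met → [e].
/l/ (between /e/ and /w/): word-finally or immediately before a consonant, so rule 4 applies → [ɫ].
/a/ (between /w/ and /b/) is in the target of rule 2 but the environment (before a nasal consonant) is not met → [a].
/b/ — between /a/ and /l/, immediately after a vowel — surfaces as [β] (rule 1).
/l/ (between /b/ and /u/) is in the target of rule 4 but the environment (word-finally or immediately before a consonant) is not met → [l].
/u/ (between /l/ and /b/) fails the environment for rule 2, so it stays [u].
/b/ meets the environment for rule 1 (immediately after a vowel) → [β].

[laɣeɫwaβluβ]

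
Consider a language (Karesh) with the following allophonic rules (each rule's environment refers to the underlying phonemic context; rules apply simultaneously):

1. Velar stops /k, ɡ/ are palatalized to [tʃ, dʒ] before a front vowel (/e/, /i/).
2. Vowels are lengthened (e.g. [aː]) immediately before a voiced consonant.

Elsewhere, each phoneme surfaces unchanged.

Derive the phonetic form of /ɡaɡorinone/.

/ɡ/ (word-initial) fails the environment for rule 1, so it stays [ɡ].
/a/ (between /ɡ/ and /ɡ/) occurs before a voiced consonant → [aː] by rule 2.
/ɡ/ — between /a/ and /o/; rule 1 does not apply here → [ɡ].
/o/ — between /ɡ/ and /r/, before a voiced consonant — surfaces as [oː] (rule 2).
/r/ — not in any rule's target class → [r].
Rule 2 applies to /i/ (between /r/ and /n/: before a voiced consonant) → [iː].
/n/ (between /i/ and /o/) is unaffected → [n].
/o/ — between /n/ and /n/, before a voiced consonant — surfaces as [oː] (rule 2).
/n/ (between /o/ and /e/): no rule targets it → [n].
/e/ — word-final; rule 2 does not apply here → [e].

[ɡaːɡoːriːnoːne]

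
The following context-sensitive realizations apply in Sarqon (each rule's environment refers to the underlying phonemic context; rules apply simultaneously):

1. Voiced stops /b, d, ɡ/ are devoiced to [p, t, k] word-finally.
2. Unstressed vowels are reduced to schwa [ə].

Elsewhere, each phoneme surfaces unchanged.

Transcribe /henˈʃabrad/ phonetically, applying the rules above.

[hənˈʃabrət]

Rule 2 applies to /e/ (between /h/ and /n/: in an unstressed syllable) → [ə].
/a/ (between /ʃ/ and /b/) fails the environment for rule 2, so it stays [a].
/b/ (between /a/ and /r/) fails the environment for rule 1, so it stays [b].
/a/ (between /r/ and /d/) occurs in an unstressed syllable → [ə] by rule 2.
/d/ meets the environment for rule 1 (word-finally) → [t].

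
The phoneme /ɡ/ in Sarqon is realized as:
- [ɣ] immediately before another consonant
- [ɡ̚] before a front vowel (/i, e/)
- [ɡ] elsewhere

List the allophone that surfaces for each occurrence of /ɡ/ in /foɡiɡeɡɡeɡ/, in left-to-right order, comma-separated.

Occurrence 1 (position 3): before a front vowel (/i, e/) → [ɡ̚].
Occurrence 2 (position 5): before a front vowel (/i, e/) → [ɡ̚].
Occurrence 3 (position 7): immediately before another consonant → [ɣ].
Occurrence 4 (position 8): before a front vowel (/i, e/) → [ɡ̚].
Occurrence 5 (position 10): no conditioning environment matches → elsewhere allophone [ɡ].

[ɡ̚], [ɡ̚], [ɣ], [ɡ̚], [ɡ]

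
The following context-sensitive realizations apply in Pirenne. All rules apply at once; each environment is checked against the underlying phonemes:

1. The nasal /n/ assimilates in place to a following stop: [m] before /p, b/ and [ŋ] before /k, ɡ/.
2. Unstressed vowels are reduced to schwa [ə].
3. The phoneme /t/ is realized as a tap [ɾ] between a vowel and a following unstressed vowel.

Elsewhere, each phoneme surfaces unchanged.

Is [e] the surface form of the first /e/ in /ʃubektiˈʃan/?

No

Rule 2 applies to /e/ (between /b/ and /k/: in an unstressed syllable) → [ə].
The actual realization is [ə], not [e].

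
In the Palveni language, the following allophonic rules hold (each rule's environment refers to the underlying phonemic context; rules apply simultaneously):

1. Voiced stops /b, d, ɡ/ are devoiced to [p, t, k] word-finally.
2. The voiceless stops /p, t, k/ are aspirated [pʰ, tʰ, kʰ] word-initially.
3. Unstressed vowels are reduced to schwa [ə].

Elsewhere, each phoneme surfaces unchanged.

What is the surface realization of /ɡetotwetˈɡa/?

[ɡətətwətˈɡa]

/ɡ/ — word-initial; rule 1 does not apply here → [ɡ].
Rule 3 applies to /e/ (between /ɡ/ and /t/: in an unstressed syllable) → [ə].
/t/ (between /e/ and /o/) fails the environment for rule 2, so it stays [t].
/o/ meets the environment for rule 3 (in an unstressed syllable) → [ə].
/t/ (between /o/ and /w/) fails the environment for rule 2, so it stays [t].
/w/ (between /t/ and /e/): no rule targets it → [w].
/e/ — between /w/ and /t/, in an unstressed syllable — surfaces as [ə] (rule 3).
/t/ (between /e/ and /ɡ/) is in the target of rule 2 but the environment (word-initially) is not met → [t].
/ɡ/ — between /t/ and /a/; rule 1 does not apply here → [ɡ].
/a/ (word-final): rule 3 targets it, but not in an unstressed syllable → unchanged [a].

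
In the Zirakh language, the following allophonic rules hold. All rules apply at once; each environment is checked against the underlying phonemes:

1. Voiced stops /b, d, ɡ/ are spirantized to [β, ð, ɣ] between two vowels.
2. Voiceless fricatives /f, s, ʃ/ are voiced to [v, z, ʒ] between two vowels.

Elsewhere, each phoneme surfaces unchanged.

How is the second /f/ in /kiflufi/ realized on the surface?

[v]

Rule 2 applies to /f/ (between /u/ and /i/: between two vowels) → [v].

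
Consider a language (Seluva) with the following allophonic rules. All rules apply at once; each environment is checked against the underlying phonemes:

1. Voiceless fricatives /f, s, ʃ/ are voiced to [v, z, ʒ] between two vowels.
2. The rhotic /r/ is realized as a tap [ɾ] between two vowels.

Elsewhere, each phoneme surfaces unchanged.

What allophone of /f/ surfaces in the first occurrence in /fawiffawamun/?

/f/ — word-initial; rule 1 does not apply here → [f].

[f]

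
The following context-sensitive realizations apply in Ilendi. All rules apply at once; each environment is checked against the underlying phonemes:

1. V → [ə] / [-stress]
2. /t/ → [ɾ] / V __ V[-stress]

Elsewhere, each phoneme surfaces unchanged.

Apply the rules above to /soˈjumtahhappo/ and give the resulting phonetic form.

/s/ — not in any rule's target class → [s].
Rule 1 applies to /o/ (between /s/ and /j/: in an unstressed syllable) → [ə].
/j/ stays [j].
/u/ (between /j/ and /m/) fails the environment for rule 1, so it stays [u].
/m/ stays [m].
/t/ (between /m/ and /a/) is in the target of rule 2 but the environment (between a vowel and a following unstressed vowel) is not met → [t].
/a/ meets the environment for rule 1 (in an unstressed syllable) → [ə].
/h/ — not in any rule's target class → [h].
/h/ stays [h].
/a/ (between /h/ and /p/) occurs in an unstressed syllable → [ə] by rule 1.
/p/ (between /a/ and /p/): no rule targets it → [p].
/p/ — not in any rule's target class → [p].
Rule 1 applies to /o/ (word-final: in an unstressed syllable) → [ə].

[səˈjumtəhhəppə]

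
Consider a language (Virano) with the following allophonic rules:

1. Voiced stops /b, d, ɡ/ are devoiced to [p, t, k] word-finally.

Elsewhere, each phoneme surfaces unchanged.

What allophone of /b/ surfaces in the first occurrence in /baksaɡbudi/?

[b]

/b/ (word-initial): rule 1 targets it, but not word-finally → unchanged [b].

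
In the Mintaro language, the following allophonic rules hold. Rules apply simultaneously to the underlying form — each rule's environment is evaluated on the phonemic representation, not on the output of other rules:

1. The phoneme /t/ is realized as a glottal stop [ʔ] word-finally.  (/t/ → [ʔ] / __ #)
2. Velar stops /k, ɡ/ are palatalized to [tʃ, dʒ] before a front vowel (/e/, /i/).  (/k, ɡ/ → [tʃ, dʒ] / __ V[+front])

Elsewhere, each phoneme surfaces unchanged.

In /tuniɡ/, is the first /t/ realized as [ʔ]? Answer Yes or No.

No

/t/ (word-initial) is in the target of rule 1 but the environment (word-finally) is not met → [t].
The actual realization is [t], not [ʔ].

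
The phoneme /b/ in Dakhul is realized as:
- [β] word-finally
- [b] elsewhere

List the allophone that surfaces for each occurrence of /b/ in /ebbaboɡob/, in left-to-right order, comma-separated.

[b], [b], [b], [β]

Occurrence 1 (position 2): no conditioning environment matches → elsewhere allophone [b].
Occurrence 2 (position 3): no conditioning environment matches → elsewhere allophone [b].
Occurrence 3 (position 5): no conditioning environment matches → elsewhere allophone [b].
Occurrence 4 (position 9): word-finally → [β].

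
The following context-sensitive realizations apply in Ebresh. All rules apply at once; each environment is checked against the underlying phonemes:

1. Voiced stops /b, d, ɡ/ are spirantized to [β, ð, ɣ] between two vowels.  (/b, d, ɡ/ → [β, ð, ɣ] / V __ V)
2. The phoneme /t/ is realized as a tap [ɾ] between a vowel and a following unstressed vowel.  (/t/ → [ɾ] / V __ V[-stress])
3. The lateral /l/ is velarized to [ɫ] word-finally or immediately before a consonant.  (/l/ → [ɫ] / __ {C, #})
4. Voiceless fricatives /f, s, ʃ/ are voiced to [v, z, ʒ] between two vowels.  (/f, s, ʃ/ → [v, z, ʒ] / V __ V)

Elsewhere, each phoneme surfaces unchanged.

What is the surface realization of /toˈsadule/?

[toˈzaðule]

/t/ — word-initial; rule 2 does not apply here → [t].
/s/ — between /o/ and /a/, between two vowels — surfaces as [z] (rule 4).
/d/ meets the environment for rule 1 (between two vowels) → [ð].
/l/ — between /u/ and /e/; rule 3 does not apply here → [l].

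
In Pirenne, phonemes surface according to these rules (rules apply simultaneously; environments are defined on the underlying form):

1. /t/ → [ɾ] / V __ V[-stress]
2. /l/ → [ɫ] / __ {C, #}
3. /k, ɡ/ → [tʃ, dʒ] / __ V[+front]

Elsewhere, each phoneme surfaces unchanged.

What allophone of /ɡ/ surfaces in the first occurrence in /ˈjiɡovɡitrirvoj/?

/ɡ/ (between /i/ and /o/) fails the environment for rule 3, so it stays [ɡ].

[ɡ]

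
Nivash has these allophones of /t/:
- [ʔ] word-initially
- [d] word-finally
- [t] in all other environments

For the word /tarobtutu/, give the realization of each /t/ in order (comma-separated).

[ʔ], [t], [t]

Occurrence 1 (position 1): word-initially → [ʔ].
Occurrence 2 (position 6): no conditioning environment matches → elsewhere allophone [t].
Occurrence 3 (position 8): no conditioning environment matches → elsewhere allophone [t].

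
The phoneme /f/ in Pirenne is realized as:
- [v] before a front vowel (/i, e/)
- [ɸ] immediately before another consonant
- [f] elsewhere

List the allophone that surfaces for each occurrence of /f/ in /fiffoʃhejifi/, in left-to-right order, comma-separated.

[v], [ɸ], [f], [v]

Occurrence 1 (position 1): before a front vowel (/i, e/) → [v].
Occurrence 2 (position 3): immediately before another consonant → [ɸ].
Occurrence 3 (position 4): no conditioning environment matches → elsewhere allophone [f].
Occurrence 4 (position 11): before a front vowel (/i, e/) → [v].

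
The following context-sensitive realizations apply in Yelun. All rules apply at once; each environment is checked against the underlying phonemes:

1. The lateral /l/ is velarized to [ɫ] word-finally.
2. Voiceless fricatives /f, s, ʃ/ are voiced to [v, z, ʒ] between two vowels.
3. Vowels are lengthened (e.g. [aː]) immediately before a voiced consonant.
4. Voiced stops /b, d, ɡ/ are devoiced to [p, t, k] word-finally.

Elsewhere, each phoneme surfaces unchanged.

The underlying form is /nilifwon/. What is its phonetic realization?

/n/ — not in any rule's target class → [n].
/i/ — between /n/ and /l/, before a voiced consonant — surfaces as [iː] (rule 3).
/l/ — between /i/ and /i/; rule 1 does not apply here → [l].
/i/ (between /l/ and /f/): rule 3 targets it, but not before a voiced consonant → unchanged [i].
/f/ (between /i/ and /w/): rule 2 targets it, but not between two vowels → unchanged [f].
/w/ stays [w].
/o/ (between /w/ and /n/) occurs before a voiced consonant → [oː] by rule 3.
/n/ (word-final) is unaffected → [n].

[niːlifwoːn]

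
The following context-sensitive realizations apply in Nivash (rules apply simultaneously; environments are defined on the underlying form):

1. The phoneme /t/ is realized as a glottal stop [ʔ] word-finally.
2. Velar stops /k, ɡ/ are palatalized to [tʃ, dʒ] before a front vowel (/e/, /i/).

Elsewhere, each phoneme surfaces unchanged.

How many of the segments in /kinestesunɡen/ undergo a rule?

Segments that undergo a rule: /k/ → [tʃ] (rule 2); /ɡ/ → [dʒ] (rule 2).
All other segments surface unchanged.

2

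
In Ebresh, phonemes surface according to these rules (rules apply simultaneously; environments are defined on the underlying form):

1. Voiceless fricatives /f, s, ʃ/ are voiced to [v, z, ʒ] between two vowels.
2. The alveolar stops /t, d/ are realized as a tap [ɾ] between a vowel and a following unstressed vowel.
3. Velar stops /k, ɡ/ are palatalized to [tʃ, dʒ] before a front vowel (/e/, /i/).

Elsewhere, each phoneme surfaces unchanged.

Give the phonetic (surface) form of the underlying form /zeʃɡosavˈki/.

[zeʃɡozavˈtʃi]

/ʃ/ (between /e/ and /ɡ/) is in the target of rule 1 but the environment (between two vowels) is not met → [ʃ].
/ɡ/ (between /ʃ/ and /o/): rule 3 targets it, but not before a front vowel → unchanged [ɡ].
/s/ (between /o/ and /a/): between two vowels, so rule 1 applies → [z].
/k/ — between /v/ and /i/, before a front vowel — surfaces as [tʃ] (rule 3).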